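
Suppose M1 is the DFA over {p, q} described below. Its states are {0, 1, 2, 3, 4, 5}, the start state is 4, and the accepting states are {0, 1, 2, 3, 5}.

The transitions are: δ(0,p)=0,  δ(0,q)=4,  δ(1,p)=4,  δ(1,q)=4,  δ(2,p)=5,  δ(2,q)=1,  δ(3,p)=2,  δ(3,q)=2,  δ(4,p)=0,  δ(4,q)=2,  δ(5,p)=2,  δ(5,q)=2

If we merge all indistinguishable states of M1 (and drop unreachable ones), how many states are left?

5

First remove the unreachable states {3}; 5 states remain.
Initial partition by acceptance: {0,1,2,5} | {4}.
Refine {0,1,2,5} on symbol p: members go to different blocks, giving {0,2,5} and {1}.
On input q, block {0,2,5} splits into {0} and {2} and {5}.
The partition is now stable with 5 blocks: {0} | {4} | {1} | {2} | {5}.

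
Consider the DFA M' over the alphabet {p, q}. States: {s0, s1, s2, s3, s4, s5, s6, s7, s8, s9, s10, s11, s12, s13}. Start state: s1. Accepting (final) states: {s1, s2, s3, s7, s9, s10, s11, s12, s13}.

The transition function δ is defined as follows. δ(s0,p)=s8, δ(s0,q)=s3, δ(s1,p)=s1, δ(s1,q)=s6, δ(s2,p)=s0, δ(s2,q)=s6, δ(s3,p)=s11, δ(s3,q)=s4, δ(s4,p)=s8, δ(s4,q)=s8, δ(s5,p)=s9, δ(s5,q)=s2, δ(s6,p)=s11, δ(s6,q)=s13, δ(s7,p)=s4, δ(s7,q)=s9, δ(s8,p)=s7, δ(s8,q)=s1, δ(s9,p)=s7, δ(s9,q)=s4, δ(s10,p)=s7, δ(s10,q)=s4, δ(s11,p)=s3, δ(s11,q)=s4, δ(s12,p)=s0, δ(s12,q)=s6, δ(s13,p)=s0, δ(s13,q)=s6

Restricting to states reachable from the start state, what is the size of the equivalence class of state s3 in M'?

Reachable states from the start: {s0,s1,s3,s4,s6,s7,s8,s9,s11,s13}. Unreachable: {s2,s5,s10,s12} — drop them.
Start with accepting vs non-accepting: {s1,s3,s7,s9,s11,s13} | {s0,s4,s6,s8}.
Split {s1,s3,s7,s9,s11,s13} by δ(·,p) → {s1,s3,s9,s11} and {s7,s13}.
Split {s1,s3,s9,s11} by δ(·,p) → {s1,s3,s11} and {s9}.
Refine {s0,s4,s6,s8} on symbol p: members go to different blocks, giving {s0,s4} and {s6} and {s8}.
On input q, block {s1,s3,s11} splits into {s3,s11} and {s1}.
Refine {s0,s4} on symbol q: members go to different blocks, giving {s0} and {s4}.
Split {s7,s13} by δ(·,p) → {s7} and {s13}.
The partition is now stable with 9 blocks: {s3,s11} | {s0} | {s7} | {s9} | {s6} | {s8} | {s1} | {s4} | {s13}.
State s3 belongs to the block {s3,s11}, which has 2 states.

2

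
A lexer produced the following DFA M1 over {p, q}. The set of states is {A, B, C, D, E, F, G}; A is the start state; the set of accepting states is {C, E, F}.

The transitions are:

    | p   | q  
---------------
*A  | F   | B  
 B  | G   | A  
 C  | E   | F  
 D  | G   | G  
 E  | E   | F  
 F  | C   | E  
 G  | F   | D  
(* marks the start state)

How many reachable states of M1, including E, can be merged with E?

Every state is reachable, so we keep all 7.
P0 = {C,E,F} | {A,B,D,G}.
Refine {A,B,D,G} on symbol p: members go to different blocks, giving {A,G} and {B,D}.
The partition is now stable with 3 blocks: {C,E,F} | {A,G} | {B,D}.
State E belongs to the block {C,E,F}, which has 3 states.

3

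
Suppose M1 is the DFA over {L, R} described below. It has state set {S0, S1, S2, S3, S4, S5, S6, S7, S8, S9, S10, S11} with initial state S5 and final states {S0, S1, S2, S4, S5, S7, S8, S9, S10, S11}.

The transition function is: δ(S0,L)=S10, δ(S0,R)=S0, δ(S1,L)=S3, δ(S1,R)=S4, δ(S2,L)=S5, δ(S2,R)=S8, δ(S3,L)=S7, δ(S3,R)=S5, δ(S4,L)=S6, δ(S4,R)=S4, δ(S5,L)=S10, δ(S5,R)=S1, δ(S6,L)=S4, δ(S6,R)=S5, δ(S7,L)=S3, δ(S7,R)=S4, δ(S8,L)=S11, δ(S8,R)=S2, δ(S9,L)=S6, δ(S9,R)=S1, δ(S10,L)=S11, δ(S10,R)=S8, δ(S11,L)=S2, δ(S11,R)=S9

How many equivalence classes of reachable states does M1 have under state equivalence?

4

First remove the unreachable states {S0}; 11 states remain.
Start with accepting vs non-accepting: {S1,S2,S4,S5,S7,S8,S9,S10,S11} | {S3,S6}.
Split {S1,S2,S4,S5,S7,S8,S9,S10,S11} by δ(·,L) → {S2,S5,S8,S10,S11} and {S1,S4,S7,S9}.
Split {S2,S5,S8,S10,S11} by δ(·,R) → {S2,S8,S10} and {S5,S11}.
The partition is now stable with 4 blocks: {S2,S8,S10} | {S3,S6} | {S1,S4,S7,S9} | {S5,S11}.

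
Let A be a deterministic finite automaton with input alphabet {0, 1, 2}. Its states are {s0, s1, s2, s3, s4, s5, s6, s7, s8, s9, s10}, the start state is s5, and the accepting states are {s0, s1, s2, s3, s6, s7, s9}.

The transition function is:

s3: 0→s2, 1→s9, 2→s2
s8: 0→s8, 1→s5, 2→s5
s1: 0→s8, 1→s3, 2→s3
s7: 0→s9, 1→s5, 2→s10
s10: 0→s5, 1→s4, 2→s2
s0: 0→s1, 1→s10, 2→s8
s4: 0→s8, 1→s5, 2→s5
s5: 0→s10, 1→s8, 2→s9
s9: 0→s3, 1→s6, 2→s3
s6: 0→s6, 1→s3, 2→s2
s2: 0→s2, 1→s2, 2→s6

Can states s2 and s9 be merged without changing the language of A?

Reachable states from the start: {s2,s3,s4,s5,s6,s8,s9,s10}. Unreachable: {s0,s1,s7} — drop them.
P0 = {s2,s3,s6,s9} | {s4,s5,s8,s10}.
Refine {s4,s5,s8,s10} on symbol 2: members go to different blocks, giving {s4,s8} and {s5,s10}.
Stable partition: {s2,s3,s6,s9} | {s4,s8} | {s5,s10} — 3 equivalence classes.
s2 and s9 lie in the same block of the stable partition, so they are equivalent — no string distinguishes them.

Yes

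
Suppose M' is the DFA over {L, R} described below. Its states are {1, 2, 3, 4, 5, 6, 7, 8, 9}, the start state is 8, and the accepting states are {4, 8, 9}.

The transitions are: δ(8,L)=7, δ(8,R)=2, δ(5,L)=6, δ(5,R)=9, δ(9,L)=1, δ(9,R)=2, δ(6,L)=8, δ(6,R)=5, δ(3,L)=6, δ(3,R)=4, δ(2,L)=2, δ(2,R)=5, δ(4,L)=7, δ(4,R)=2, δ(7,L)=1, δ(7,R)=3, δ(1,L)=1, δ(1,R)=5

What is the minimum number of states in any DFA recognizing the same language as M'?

4

Every state is reachable, so we keep all 9.
P0 = {4,8,9} | {1,2,3,5,6,7}.
On input L, block {1,2,3,5,6,7} splits into {1,2,3,5,7} and {6}.
Split {1,2,3,5,7} by δ(·,L) → {1,2,7} and {3,5}.
No further refinement is possible. Final partition (4 blocks): {4,8,9} | {1,2,7} | {6} | {3,5}.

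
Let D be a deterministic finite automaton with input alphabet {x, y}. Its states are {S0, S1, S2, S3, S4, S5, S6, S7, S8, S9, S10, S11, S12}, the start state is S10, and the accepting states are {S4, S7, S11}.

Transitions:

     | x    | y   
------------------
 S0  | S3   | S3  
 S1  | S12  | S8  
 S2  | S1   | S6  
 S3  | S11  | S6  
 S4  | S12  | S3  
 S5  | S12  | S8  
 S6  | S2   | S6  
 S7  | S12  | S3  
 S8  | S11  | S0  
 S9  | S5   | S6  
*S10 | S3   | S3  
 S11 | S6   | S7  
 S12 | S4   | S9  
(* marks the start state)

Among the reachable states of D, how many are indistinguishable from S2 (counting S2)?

All states are reachable from the start state.
Initial partition by acceptance: {S4,S7,S11} | {S0,S1,S2,S3,S5,S6,S8,S9,S10,S12}.
On input y, block {S4,S7,S11} splits into {S4,S7} and {S11}.
On input x, block {S0,S1,S2,S3,S5,S6,S8,S9,S10,S12} splits into {S0,S1,S2,S5,S6,S9,S10} and {S3,S8} and {S12}.
Split {S0,S1,S2,S5,S6,S9,S10} by δ(·,x) → {S2,S6,S9} and {S0,S10} and {S1,S5}.
Refine {S2,S6,S9} on symbol x: members go to different blocks, giving {S2,S9} and {S6}.
Refine {S3,S8} on symbol y: members go to different blocks, giving {S3} and {S8}.
The partition is now stable with 9 blocks: {S4,S7} | {S2,S9} | {S11} | {S3} | {S12} | {S0,S10} | {S1,S5} | {S6} | {S8}.
State S2 belongs to the block {S2,S9}, which has 2 states.

2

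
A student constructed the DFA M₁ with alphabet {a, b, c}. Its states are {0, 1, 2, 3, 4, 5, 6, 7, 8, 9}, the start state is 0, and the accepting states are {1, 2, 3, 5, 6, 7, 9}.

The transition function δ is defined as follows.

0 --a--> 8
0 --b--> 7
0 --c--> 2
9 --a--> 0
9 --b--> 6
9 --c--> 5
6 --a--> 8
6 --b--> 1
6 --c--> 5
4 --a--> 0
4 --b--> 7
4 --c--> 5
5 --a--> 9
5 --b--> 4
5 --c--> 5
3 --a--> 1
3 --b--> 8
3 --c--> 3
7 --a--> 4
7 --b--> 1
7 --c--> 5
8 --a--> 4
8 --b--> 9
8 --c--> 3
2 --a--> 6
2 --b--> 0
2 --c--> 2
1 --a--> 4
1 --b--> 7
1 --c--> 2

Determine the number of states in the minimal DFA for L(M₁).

3

All states are reachable from the start state.
Initial partition by acceptance: {1,2,3,5,6,7,9} | {0,4,8}.
Refine {1,2,3,5,6,7,9} on symbol a: members go to different blocks, giving {1,6,7,9} and {2,3,5}.
The partition is now stable with 3 blocks: {1,6,7,9} | {0,4,8} | {2,3,5}.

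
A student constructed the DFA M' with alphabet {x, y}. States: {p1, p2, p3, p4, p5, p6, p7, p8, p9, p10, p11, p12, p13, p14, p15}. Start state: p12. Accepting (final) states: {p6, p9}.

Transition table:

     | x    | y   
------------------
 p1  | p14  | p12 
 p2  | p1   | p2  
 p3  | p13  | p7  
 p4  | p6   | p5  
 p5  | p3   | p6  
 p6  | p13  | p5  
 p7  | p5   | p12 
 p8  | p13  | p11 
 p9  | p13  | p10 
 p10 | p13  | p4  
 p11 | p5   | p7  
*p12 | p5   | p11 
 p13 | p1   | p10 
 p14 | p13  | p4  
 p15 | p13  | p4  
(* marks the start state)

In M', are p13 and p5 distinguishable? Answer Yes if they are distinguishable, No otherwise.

Yes

States {p2,p8,p9,p15} cannot be reached from the start state, so discard them.
Start with accepting vs non-accepting: {p6} | {p1,p3,p4,p5,p7,p10,p11,p12,p13,p14}.
On input x, block {p1,p3,p4,p5,p7,p10,p11,p12,p13,p14} splits into {p1,p3,p5,p7,p10,p11,p12,p13,p14} and {p4}.
Split {p1,p3,p5,p7,p10,p11,p12,p13,p14} by δ(·,y) → {p1,p3,p7,p11,p12,p13} and {p10,p14} and {p5}.
Refine {p1,p3,p7,p11,p12,p13} on symbol x: members go to different blocks, giving {p7,p11,p12} and {p3,p13} and {p1}.
Split {p3,p13} by δ(·,x) → {p3} and {p13}.
Stable partition: {p6} | {p7,p11,p12} | {p4} | {p10,p14} | {p5} | {p3} | {p1} | {p13} — 8 equivalence classes.
p13 and p5 end up in different blocks, so they are distinguishable. For instance, the string 'y' is accepted from only p5.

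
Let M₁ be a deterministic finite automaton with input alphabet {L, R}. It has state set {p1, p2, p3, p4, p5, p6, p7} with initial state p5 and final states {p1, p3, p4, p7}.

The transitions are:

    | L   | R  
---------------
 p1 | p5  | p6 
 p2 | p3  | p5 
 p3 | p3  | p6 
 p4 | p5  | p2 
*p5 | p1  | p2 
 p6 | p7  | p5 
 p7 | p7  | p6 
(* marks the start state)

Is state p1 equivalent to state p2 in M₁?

First remove the unreachable states {p4}; 6 states remain.
Start with accepting vs non-accepting: {p1,p3,p7} | {p2,p5,p6}.
Split {p1,p3,p7} by δ(·,L) → {p3,p7} and {p1}.
Split {p2,p5,p6} by δ(·,L) → {p2,p6} and {p5}.
The partition is now stable with 4 blocks: {p3,p7} | {p2,p6} | {p1} | {p5}.
p1 and p2 end up in different blocks, so they are distinguishable. For instance, the string 'ε' is accepted from only p1.

No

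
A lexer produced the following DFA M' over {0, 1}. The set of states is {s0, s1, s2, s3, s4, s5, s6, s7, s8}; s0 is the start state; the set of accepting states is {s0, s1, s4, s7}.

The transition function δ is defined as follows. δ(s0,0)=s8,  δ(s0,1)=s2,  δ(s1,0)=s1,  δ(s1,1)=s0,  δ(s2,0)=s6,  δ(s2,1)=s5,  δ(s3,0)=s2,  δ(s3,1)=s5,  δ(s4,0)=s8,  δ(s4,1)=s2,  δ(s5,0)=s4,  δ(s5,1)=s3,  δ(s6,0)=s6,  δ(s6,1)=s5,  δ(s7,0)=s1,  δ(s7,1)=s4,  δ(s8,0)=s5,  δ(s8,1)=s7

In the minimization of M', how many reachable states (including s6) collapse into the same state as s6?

Every state is reachable, so we keep all 9.
Start with accepting vs non-accepting: {s0,s1,s4,s7} | {s2,s3,s5,s6,s8}.
Refine {s0,s1,s4,s7} on symbol 0: members go to different blocks, giving {s0,s4} and {s1,s7}.
Split {s2,s3,s5,s6,s8} by δ(·,0) → {s2,s3,s6,s8} and {s5}.
On input 0, block {s2,s3,s6,s8} splits into {s2,s3,s6} and {s8}.
Stable partition: {s0,s4} | {s2,s3,s6} | {s1,s7} | {s5} | {s8} — 5 equivalence classes.
State s6 belongs to the block {s2,s3,s6}, which has 3 states.

3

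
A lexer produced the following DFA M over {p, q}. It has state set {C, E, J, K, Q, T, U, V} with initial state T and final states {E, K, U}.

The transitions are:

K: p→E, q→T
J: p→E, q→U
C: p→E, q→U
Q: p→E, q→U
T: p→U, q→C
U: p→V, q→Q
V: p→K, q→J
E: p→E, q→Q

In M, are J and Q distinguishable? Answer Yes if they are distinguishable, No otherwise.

All states are reachable from the start state.
Initial partition by acceptance: {E,K,U} | {C,J,Q,T,V}.
Refine {E,K,U} on symbol p: members go to different blocks, giving {E,K} and {U}.
Split {C,J,Q,T,V} by δ(·,p) → {C,J,Q,V} and {T}.
Split {E,K} by δ(·,q) → {E} and {K}.
Split {C,J,Q,V} by δ(·,p) → {C,J,Q} and {V}.
Stable partition: {E} | {C,J,Q} | {U} | {T} | {K} | {V} — 6 equivalence classes.
J and Q lie in the same block of the stable partition, so they are equivalent — no string distinguishes them.

No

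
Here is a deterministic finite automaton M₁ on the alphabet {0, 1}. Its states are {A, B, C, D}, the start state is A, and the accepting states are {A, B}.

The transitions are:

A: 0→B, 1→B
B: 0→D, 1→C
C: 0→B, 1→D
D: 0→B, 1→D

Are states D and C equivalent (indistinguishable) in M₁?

Yes

Every state is reachable, so we keep all 4.
Start with accepting vs non-accepting: {A,B} | {C,D}.
Refine {A,B} on symbol 0: members go to different blocks, giving {A} and {B}.
The partition is now stable with 3 blocks: {A} | {C,D} | {B}.
D and C lie in the same block of the stable partition, so they are equivalent — no string distinguishes them.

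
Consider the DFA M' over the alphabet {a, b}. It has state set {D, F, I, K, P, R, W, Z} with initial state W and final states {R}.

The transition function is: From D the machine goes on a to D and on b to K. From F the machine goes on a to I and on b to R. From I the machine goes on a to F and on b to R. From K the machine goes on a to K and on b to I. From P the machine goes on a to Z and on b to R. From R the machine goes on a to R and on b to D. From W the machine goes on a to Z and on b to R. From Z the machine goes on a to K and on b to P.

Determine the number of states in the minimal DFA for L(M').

6

Every state is reachable, so we keep all 8.
Start with accepting vs non-accepting: {R} | {D,F,I,K,P,W,Z}.
Split {D,F,I,K,P,W,Z} by δ(·,b) → {F,I,P,W} and {D,K,Z}.
Split {F,I,P,W} by δ(·,a) → {P,W} and {F,I}.
Split {D,K,Z} by δ(·,b) → {Z} and {K} and {D}.
The partition is now stable with 6 blocks: {R} | {P,W} | {Z} | {F,I} | {K} | {D}.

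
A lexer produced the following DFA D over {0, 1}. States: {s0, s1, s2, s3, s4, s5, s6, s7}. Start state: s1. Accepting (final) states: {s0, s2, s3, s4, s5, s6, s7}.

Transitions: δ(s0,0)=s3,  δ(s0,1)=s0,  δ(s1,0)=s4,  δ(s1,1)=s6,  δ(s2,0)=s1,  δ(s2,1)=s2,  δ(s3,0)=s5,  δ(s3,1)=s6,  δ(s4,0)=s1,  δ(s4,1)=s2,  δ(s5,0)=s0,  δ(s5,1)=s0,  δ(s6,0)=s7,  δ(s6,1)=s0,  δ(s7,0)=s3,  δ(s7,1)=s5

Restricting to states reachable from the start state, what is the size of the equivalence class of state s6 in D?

Initial partition by acceptance: {s0,s2,s3,s4,s5,s6,s7} | {s1}.
Refine {s0,s2,s3,s4,s5,s6,s7} on symbol 0: members go to different blocks, giving {s0,s3,s5,s6,s7} and {s2,s4}.
No further refinement is possible. Final partition (3 blocks): {s0,s3,s5,s6,s7} | {s1} | {s2,s4}.
The equivalence class containing s6 is {s0,s3,s5,s6,s7}, of size 5.

5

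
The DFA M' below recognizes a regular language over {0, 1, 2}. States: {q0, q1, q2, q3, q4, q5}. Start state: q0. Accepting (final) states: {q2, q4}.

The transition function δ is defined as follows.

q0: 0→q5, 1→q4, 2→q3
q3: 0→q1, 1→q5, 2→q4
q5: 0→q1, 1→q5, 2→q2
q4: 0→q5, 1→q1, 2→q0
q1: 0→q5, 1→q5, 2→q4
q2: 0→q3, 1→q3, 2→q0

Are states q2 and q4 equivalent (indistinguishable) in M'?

Every state is reachable, so we keep all 6.
Start with accepting vs non-accepting: {q2,q4} | {q0,q1,q3,q5}.
On input 1, block {q0,q1,q3,q5} splits into {q1,q3,q5} and {q0}.
The partition is now stable with 3 blocks: {q2,q4} | {q1,q3,q5} | {q0}.
q2 and q4 lie in the same block of the stable partition, so they are equivalent — no string distinguishes them.

Yes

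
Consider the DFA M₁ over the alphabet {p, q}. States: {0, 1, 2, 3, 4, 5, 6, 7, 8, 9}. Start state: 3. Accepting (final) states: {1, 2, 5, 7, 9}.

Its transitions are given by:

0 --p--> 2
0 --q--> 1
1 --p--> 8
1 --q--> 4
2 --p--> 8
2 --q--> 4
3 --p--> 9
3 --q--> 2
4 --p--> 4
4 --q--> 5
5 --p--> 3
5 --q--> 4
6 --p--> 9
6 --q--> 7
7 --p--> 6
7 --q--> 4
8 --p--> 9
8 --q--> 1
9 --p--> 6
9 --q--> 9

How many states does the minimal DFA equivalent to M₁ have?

4

States {0} cannot be reached from the start state, so discard them.
Initial partition by acceptance: {1,2,5,7,9} | {3,4,6,8}.
On input q, block {1,2,5,7,9} splits into {1,2,5,7} and {9}.
Refine {3,4,6,8} on symbol p: members go to different blocks, giving {3,6,8} and {4}.
The partition is now stable with 4 blocks: {1,2,5,7} | {3,6,8} | {9} | {4}.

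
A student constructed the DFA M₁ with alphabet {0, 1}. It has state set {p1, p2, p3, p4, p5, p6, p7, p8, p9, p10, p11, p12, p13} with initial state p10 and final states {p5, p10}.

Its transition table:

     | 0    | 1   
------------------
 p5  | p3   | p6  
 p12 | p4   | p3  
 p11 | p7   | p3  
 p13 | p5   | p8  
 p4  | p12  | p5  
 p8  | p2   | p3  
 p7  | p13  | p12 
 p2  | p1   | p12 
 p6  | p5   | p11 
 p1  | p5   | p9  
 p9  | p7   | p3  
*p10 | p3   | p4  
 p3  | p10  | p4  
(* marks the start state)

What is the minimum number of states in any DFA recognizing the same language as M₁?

8

Initial partition by acceptance: {p5,p10} | {p1,p2,p3,p4,p6,p7,p8,p9,p11,p12,p13}.
Refine {p1,p2,p3,p4,p6,p7,p8,p9,p11,p12,p13} on symbol 0: members go to different blocks, giving {p2,p4,p7,p8,p9,p11,p12} and {p1,p3,p6,p13}.
Refine {p5,p10} on symbol 1: members go to different blocks, giving {p5} and {p10}.
Refine {p2,p4,p7,p8,p9,p11,p12} on symbol 0: members go to different blocks, giving {p4,p8,p9,p11,p12} and {p2,p7}.
On input 0, block {p4,p8,p9,p11,p12} splits into {p8,p9,p11} and {p4,p12}.
Refine {p1,p3,p6,p13} on symbol 0: members go to different blocks, giving {p1,p6,p13} and {p3}.
Split {p4,p12} by δ(·,1) → {p4} and {p12}.
The partition is now stable with 8 blocks: {p5} | {p8,p9,p11} | {p1,p6,p13} | {p10} | {p2,p7} | {p4} | {p3} | {p12}.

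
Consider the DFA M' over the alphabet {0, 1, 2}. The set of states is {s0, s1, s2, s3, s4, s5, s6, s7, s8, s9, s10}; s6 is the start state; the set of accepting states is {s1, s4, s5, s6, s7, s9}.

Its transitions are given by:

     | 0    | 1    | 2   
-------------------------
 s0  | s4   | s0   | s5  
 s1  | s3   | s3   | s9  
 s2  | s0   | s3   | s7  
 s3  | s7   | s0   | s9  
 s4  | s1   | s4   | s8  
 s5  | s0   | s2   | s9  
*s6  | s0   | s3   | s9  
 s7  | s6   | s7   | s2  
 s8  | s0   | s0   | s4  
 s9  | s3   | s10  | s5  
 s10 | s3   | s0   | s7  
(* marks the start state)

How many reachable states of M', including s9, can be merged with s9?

Initial partition by acceptance: {s1,s4,s5,s6,s7,s9} | {s0,s2,s3,s8,s10}.
Split {s1,s4,s5,s6,s7,s9} by δ(·,0) → {s1,s5,s6,s9} and {s4,s7}.
On input 0, block {s0,s2,s3,s8,s10} splits into {s2,s8,s10} and {s0,s3}.
Refine {s1,s5,s6,s9} on symbol 1: members go to different blocks, giving {s1,s6} and {s5,s9}.
Stable partition: {s1,s6} | {s2,s8,s10} | {s4,s7} | {s0,s3} | {s5,s9} — 5 equivalence classes.
State s9 belongs to the block {s5,s9}, which has 2 states.

2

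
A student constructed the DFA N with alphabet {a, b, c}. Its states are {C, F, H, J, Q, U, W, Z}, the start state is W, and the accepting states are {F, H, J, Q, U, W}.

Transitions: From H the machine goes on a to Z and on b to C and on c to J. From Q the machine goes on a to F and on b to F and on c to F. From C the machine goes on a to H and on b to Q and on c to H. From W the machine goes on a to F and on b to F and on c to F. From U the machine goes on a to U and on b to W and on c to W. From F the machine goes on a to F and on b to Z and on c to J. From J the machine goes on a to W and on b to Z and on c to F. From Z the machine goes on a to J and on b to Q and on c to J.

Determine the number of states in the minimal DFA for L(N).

4

Reachable states from the start: {F,J,Q,W,Z}. Unreachable: {C,H,U} — drop them.
P0 = {F,J,Q,W} | {Z}.
Refine {F,J,Q,W} on symbol b: members go to different blocks, giving {F,J} and {Q,W}.
On input a, block {F,J} splits into {J} and {F}.
No further refinement is possible. Final partition (4 blocks): {J} | {Z} | {Q,W} | {F}.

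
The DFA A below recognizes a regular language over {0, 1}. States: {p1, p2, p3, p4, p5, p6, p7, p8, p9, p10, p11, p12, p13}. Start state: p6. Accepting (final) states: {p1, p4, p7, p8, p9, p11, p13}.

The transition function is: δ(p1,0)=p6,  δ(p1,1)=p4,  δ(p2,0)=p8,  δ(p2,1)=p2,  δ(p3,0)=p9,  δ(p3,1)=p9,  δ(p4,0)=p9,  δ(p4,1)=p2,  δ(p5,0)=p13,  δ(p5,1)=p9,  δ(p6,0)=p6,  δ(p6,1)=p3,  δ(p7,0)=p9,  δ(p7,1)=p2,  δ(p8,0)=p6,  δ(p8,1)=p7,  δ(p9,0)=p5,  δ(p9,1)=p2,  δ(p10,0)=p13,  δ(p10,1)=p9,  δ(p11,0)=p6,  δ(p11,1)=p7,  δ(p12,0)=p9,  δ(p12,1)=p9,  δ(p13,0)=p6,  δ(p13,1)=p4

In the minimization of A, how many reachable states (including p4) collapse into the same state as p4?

2

Reachable states from the start: {p2,p3,p4,p5,p6,p7,p8,p9,p13}. Unreachable: {p1,p10,p11,p12} — drop them.
Start with accepting vs non-accepting: {p4,p7,p8,p9,p13} | {p2,p3,p5,p6}.
Refine {p4,p7,p8,p9,p13} on symbol 0: members go to different blocks, giving {p8,p9,p13} and {p4,p7}.
Split {p8,p9,p13} by δ(·,1) → {p8,p13} and {p9}.
On input 0, block {p2,p3,p5,p6} splits into {p2,p5} and {p3} and {p6}.
Refine {p2,p5} on symbol 1: members go to different blocks, giving {p2} and {p5}.
Stable partition: {p8,p13} | {p2} | {p4,p7} | {p9} | {p3} | {p6} | {p5} — 7 equivalence classes.
State p4 belongs to the block {p4,p7}, which has 2 states.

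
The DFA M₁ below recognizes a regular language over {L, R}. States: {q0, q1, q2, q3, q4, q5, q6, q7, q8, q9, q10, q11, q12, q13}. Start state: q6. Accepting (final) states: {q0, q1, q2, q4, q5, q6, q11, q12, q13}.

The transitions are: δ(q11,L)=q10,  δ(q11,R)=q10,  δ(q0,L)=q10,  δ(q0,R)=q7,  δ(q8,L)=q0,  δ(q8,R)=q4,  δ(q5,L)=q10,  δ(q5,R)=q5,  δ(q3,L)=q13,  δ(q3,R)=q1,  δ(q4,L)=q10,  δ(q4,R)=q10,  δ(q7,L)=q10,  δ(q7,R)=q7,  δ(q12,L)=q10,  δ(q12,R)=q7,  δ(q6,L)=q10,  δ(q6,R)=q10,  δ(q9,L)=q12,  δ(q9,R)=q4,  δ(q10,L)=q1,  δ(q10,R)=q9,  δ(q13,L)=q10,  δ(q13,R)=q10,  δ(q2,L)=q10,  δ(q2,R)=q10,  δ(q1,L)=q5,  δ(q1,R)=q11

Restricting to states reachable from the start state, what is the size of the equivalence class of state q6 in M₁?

3

States {q0,q2,q3,q8,q13} cannot be reached from the start state, so discard them.
Initial partition by acceptance: {q1,q4,q5,q6,q11,q12} | {q7,q9,q10}.
On input L, block {q1,q4,q5,q6,q11,q12} splits into {q4,q5,q6,q11,q12} and {q1}.
On input R, block {q4,q5,q6,q11,q12} splits into {q4,q6,q11,q12} and {q5}.
On input L, block {q7,q9,q10} splits into {q7} and {q9} and {q10}.
Refine {q4,q6,q11,q12} on symbol R: members go to different blocks, giving {q4,q6,q11} and {q12}.
The partition is now stable with 7 blocks: {q4,q6,q11} | {q7} | {q1} | {q5} | {q9} | {q10} | {q12}.
The equivalence class containing q6 is {q4,q6,q11}, of size 3.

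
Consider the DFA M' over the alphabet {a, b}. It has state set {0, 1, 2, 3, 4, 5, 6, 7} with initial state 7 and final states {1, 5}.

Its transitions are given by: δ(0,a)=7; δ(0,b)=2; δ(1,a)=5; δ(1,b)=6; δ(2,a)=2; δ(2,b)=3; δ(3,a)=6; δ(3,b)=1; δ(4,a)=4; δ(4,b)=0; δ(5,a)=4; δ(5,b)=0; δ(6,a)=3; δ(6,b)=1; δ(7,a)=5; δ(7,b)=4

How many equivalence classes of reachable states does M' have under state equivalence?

7

Every state is reachable, so we keep all 8.
P0 = {1,5} | {0,2,3,4,6,7}.
On input a, block {1,5} splits into {1} and {5}.
Refine {0,2,3,4,6,7} on symbol a: members go to different blocks, giving {0,2,3,4,6} and {7}.
Refine {0,2,3,4,6} on symbol a: members go to different blocks, giving {2,3,4,6} and {0}.
Refine {2,3,4,6} on symbol b: members go to different blocks, giving {3,6} and {2} and {4}.
The partition is now stable with 7 blocks: {1} | {3,6} | {5} | {7} | {0} | {2} | {4}.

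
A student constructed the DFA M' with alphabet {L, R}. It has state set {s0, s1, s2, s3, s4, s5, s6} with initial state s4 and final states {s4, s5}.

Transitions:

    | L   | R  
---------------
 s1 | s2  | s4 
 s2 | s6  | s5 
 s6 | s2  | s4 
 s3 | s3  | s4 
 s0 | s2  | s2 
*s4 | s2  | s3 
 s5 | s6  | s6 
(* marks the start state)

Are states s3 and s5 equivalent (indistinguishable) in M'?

Reachable states from the start: {s2,s3,s4,s5,s6}. Unreachable: {s0,s1} — drop them.
P0 = {s4,s5} | {s2,s3,s6}.
The partition is now stable with 2 blocks: {s4,s5} | {s2,s3,s6}.
s3 and s5 end up in different blocks, so they are distinguishable. For instance, the string 'ε' is accepted from only s5.

No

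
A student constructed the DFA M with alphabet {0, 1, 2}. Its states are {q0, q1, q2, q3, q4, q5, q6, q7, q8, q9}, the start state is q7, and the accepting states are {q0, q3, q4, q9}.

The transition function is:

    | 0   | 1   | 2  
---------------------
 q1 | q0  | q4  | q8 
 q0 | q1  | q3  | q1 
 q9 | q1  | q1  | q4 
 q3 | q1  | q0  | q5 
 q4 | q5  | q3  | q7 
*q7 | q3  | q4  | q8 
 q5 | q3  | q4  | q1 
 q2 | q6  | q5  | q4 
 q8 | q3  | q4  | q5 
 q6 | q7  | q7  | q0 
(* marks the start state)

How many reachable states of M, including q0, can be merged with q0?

First remove the unreachable states {q2,q6,q9}; 7 states remain.
Initial partition by acceptance: {q0,q3,q4} | {q1,q5,q7,q8}.
Stable partition: {q0,q3,q4} | {q1,q5,q7,q8} — 2 equivalence classes.
State q0 belongs to the block {q0,q3,q4}, which has 3 states.

3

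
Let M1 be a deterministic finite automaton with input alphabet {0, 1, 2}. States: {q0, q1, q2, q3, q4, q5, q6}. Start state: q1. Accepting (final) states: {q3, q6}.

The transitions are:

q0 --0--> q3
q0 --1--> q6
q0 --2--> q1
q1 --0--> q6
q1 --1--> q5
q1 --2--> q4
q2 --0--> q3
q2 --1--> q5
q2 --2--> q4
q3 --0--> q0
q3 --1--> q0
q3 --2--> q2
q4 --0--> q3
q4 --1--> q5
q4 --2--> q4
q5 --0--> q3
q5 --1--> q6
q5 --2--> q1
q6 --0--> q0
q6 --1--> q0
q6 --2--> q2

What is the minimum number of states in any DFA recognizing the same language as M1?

All states are reachable from the start state.
Start with accepting vs non-accepting: {q3,q6} | {q0,q1,q2,q4,q5}.
Refine {q0,q1,q2,q4,q5} on symbol 1: members go to different blocks, giving {q1,q2,q4} and {q0,q5}.
The partition is now stable with 3 blocks: {q3,q6} | {q1,q2,q4} | {q0,q5}.

3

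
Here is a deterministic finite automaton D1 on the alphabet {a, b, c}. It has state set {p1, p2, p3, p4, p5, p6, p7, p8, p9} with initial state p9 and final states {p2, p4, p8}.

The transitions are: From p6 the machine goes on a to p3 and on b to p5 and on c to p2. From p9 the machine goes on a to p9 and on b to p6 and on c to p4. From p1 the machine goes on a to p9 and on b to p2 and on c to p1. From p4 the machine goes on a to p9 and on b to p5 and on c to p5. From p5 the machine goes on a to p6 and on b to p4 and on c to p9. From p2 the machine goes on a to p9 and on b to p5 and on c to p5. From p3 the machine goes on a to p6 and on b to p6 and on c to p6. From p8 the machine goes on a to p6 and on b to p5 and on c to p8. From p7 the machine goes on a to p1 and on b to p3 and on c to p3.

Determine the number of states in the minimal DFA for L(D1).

5

Reachable states from the start: {p2,p3,p4,p5,p6,p9}. Unreachable: {p1,p7,p8} — drop them.
P0 = {p2,p4} | {p3,p5,p6,p9}.
Split {p3,p5,p6,p9} by δ(·,b) → {p3,p6,p9} and {p5}.
Refine {p3,p6,p9} on symbol b: members go to different blocks, giving {p3,p9} and {p6}.
Refine {p3,p9} on symbol a: members go to different blocks, giving {p3} and {p9}.
No further refinement is possible. Final partition (5 blocks): {p2,p4} | {p3} | {p5} | {p6} | {p9}.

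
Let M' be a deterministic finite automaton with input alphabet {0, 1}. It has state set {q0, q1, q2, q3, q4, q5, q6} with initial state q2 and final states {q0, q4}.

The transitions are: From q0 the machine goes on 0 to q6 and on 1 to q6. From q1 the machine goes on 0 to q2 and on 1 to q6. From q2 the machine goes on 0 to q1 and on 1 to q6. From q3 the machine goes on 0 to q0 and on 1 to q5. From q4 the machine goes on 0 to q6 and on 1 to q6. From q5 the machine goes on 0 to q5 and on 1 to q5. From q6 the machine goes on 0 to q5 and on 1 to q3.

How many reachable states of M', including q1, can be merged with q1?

First remove the unreachable states {q4}; 6 states remain.
Start with accepting vs non-accepting: {q0} | {q1,q2,q3,q5,q6}.
Refine {q1,q2,q3,q5,q6} on symbol 0: members go to different blocks, giving {q1,q2,q5,q6} and {q3}.
Refine {q1,q2,q5,q6} on symbol 1: members go to different blocks, giving {q1,q2,q5} and {q6}.
On input 1, block {q1,q2,q5} splits into {q1,q2} and {q5}.
No further refinement is possible. Final partition (5 blocks): {q0} | {q1,q2} | {q3} | {q6} | {q5}.
State q1 belongs to the block {q1,q2}, which has 2 states.

2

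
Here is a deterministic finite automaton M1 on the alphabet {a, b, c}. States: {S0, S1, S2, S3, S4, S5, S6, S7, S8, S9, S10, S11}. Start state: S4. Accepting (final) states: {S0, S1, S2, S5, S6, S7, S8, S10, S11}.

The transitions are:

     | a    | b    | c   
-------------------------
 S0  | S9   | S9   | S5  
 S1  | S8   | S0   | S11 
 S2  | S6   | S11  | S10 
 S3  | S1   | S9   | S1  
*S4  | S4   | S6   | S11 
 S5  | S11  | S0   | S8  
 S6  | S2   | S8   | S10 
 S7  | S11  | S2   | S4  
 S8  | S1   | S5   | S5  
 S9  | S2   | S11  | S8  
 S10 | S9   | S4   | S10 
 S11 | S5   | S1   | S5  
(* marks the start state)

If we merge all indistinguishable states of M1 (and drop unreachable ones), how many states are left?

Reachable states from the start: {S0,S1,S2,S4,S5,S6,S8,S9,S10,S11}. Unreachable: {S3,S7} — drop them.
P0 = {S0,S1,S2,S5,S6,S8,S10,S11} | {S4,S9}.
On input a, block {S0,S1,S2,S5,S6,S8,S10,S11} splits into {S1,S2,S5,S6,S8,S11} and {S0,S10}.
On input b, block {S1,S2,S5,S6,S8,S11} splits into {S2,S6,S8,S11} and {S1,S5}.
Split {S2,S6,S8,S11} by δ(·,a) → {S2,S6} and {S8,S11}.
On input a, block {S4,S9} splits into {S4} and {S9}.
Split {S0,S10} by δ(·,b) → {S0} and {S10}.
No further refinement is possible. Final partition (7 blocks): {S2,S6} | {S4} | {S0} | {S1,S5} | {S8,S11} | {S9} | {S10}.

7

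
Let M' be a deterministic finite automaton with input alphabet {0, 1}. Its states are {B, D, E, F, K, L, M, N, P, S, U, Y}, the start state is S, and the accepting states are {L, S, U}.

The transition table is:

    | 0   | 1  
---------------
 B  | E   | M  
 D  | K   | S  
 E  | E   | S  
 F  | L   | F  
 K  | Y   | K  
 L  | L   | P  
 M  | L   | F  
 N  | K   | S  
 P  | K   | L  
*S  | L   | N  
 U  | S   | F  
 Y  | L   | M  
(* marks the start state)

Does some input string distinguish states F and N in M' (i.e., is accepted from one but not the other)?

States {B,D,E,U} cannot be reached from the start state, so discard them.
Start with accepting vs non-accepting: {L,S} | {F,K,M,N,P,Y}.
On input 0, block {F,K,M,N,P,Y} splits into {K,N,P} and {F,M,Y}.
Split {K,N,P} by δ(·,0) → {N,P} and {K}.
The partition is now stable with 4 blocks: {L,S} | {N,P} | {F,M,Y} | {K}.
F and N end up in different blocks, so they are distinguishable. For instance, the string '0' is accepted from only F.

Yes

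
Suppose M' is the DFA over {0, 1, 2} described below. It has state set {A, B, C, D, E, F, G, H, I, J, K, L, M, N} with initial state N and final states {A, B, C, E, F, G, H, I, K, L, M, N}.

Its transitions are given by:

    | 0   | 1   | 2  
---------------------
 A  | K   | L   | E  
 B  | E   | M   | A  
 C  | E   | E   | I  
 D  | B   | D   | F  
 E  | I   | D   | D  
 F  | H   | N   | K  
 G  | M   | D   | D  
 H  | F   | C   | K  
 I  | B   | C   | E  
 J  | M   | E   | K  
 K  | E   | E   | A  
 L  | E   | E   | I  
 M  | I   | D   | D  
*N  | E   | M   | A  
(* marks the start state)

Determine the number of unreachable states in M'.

BFS from N reaches {A, B, C, D, E, F, H, I, K, L, M, N}; the 2 state(s) G, J are never visited.

2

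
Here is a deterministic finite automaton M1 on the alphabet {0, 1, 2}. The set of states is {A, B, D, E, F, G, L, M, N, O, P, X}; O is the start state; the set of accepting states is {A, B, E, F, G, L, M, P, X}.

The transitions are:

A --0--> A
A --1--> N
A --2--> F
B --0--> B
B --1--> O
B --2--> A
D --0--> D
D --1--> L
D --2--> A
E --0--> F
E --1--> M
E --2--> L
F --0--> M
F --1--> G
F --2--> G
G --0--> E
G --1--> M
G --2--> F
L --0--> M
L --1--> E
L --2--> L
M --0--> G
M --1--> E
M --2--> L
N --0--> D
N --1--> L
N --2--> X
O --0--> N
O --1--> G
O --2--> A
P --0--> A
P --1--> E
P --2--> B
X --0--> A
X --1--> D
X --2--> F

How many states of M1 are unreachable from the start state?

2

No path from O leads to B, P; the other 10 states are all reachable.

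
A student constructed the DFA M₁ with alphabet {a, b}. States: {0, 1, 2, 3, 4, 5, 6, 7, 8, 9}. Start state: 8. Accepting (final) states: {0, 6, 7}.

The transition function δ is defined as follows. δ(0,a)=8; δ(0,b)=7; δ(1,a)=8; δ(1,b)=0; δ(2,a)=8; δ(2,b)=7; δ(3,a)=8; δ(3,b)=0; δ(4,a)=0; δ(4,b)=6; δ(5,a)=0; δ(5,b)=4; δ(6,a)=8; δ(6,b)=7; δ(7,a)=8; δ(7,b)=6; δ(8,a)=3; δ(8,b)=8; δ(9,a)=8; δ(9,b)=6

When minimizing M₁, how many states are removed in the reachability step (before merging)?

5

BFS from 8 reaches {0, 3, 6, 7, 8}; the 5 state(s) 1, 2, 4, 5, 9 are never visited.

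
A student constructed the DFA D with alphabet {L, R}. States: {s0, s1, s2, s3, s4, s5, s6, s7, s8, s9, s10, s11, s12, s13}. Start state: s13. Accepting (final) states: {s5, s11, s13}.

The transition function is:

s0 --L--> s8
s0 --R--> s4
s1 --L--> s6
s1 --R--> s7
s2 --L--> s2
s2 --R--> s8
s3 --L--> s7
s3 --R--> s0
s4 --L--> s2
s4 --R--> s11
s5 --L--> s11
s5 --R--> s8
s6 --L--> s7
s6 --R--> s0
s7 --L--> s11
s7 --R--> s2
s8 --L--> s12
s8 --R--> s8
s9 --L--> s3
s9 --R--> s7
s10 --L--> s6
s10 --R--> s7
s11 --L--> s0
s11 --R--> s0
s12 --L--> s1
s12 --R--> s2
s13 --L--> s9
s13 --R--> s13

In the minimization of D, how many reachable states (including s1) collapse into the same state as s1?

Reachable states from the start: {s0,s1,s2,s3,s4,s6,s7,s8,s9,s11,s12,s13}. Unreachable: {s5,s10} — drop them.
P0 = {s11,s13} | {s0,s1,s2,s3,s4,s6,s7,s8,s9,s12}.
Refine {s11,s13} on symbol R: members go to different blocks, giving {s11} and {s13}.
Split {s0,s1,s2,s3,s4,s6,s7,s8,s9,s12} by δ(·,L) → {s0,s1,s2,s3,s4,s6,s8,s9,s12} and {s7}.
On input L, block {s0,s1,s2,s3,s4,s6,s8,s9,s12} splits into {s0,s1,s2,s4,s8,s9,s12} and {s3,s6}.
Split {s0,s1,s2,s4,s8,s9,s12} by δ(·,L) → {s0,s2,s4,s8,s12} and {s1,s9}.
Refine {s0,s2,s4,s8,s12} on symbol L: members go to different blocks, giving {s0,s2,s4,s8} and {s12}.
On input L, block {s0,s2,s4,s8} splits into {s0,s2,s4} and {s8}.
Split {s0,s2,s4} by δ(·,L) → {s2,s4} and {s0}.
Refine {s2,s4} on symbol R: members go to different blocks, giving {s2} and {s4}.
Stable partition: {s11} | {s2} | {s13} | {s7} | {s3,s6} | {s1,s9} | {s12} | {s8} | {s0} | {s4} — 10 equivalence classes.
State s1 belongs to the block {s1,s9}, which has 2 states.

2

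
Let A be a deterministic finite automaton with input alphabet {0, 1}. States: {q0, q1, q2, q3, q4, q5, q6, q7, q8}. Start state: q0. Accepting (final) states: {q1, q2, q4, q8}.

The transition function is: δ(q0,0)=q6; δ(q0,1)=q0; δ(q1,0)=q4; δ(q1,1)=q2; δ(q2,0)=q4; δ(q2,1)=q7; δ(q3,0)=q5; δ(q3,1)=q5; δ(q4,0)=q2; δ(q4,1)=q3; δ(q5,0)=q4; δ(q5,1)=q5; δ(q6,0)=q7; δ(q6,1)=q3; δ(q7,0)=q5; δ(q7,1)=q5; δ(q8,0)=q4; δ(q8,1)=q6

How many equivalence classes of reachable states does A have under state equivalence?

First remove the unreachable states {q1,q8}; 7 states remain.
P0 = {q2,q4} | {q0,q3,q5,q6,q7}.
Refine {q0,q3,q5,q6,q7} on symbol 0: members go to different blocks, giving {q0,q3,q6,q7} and {q5}.
On input 0, block {q0,q3,q6,q7} splits into {q0,q6} and {q3,q7}.
On input 0, block {q0,q6} splits into {q0} and {q6}.
No further refinement is possible. Final partition (5 blocks): {q2,q4} | {q0} | {q5} | {q3,q7} | {q6}.

5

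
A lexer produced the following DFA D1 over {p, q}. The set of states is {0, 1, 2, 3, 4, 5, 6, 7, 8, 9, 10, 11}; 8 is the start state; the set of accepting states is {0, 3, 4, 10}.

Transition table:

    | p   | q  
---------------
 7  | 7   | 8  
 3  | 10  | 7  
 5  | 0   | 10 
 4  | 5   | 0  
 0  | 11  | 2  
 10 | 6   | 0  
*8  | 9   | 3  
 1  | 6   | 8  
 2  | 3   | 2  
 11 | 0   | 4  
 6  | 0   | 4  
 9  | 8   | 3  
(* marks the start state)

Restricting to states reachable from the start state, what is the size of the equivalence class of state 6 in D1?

States {1} cannot be reached from the start state, so discard them.
Start with accepting vs non-accepting: {0,3,4,10} | {2,5,6,7,8,9,11}.
Refine {0,3,4,10} on symbol p: members go to different blocks, giving {0,4,10} and {3}.
Split {0,4,10} by δ(·,q) → {4,10} and {0}.
Split {2,5,6,7,8,9,11} by δ(·,p) → {5,6,11} and {7,8,9} and {2}.
Refine {7,8,9} on symbol q: members go to different blocks, giving {8,9} and {7}.
The partition is now stable with 7 blocks: {4,10} | {5,6,11} | {3} | {0} | {8,9} | {2} | {7}.
State 6 belongs to the block {5,6,11}, which has 3 states.

3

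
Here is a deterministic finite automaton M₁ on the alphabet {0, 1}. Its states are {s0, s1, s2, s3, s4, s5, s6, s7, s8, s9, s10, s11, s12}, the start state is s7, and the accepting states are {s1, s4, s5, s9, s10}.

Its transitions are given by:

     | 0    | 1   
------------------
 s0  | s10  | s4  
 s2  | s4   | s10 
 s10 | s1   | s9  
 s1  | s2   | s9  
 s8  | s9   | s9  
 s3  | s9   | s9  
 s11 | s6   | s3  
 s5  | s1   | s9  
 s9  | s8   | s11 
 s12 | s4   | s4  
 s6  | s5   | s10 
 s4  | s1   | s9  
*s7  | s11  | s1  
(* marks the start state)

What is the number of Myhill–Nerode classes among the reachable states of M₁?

Reachable states from the start: {s1,s2,s3,s4,s5,s6,s7,s8,s9,s10,s11}. Unreachable: {s0,s12} — drop them.
Initial partition by acceptance: {s1,s4,s5,s9,s10} | {s2,s3,s6,s7,s8,s11}.
Refine {s1,s4,s5,s9,s10} on symbol 0: members go to different blocks, giving {s4,s5,s10} and {s1,s9}.
Split {s2,s3,s6,s7,s8,s11} by δ(·,0) → {s2,s6} and {s3,s8} and {s7,s11}.
On input 0, block {s1,s9} splits into {s1} and {s9}.
On input 0, block {s7,s11} splits into {s7} and {s11}.
Stable partition: {s4,s5,s10} | {s2,s6} | {s1} | {s3,s8} | {s7} | {s9} | {s11} — 7 equivalence classes.

7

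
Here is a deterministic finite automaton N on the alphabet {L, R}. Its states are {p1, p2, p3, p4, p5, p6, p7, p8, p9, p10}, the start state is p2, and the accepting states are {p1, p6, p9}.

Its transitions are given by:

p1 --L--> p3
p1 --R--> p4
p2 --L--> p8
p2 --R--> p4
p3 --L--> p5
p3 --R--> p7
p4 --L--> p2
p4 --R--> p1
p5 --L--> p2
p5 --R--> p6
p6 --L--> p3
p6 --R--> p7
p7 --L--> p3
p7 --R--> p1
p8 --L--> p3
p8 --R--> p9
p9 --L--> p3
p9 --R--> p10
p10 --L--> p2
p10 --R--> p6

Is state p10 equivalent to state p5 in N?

Every state is reachable, so we keep all 10.
Start with accepting vs non-accepting: {p1,p6,p9} | {p2,p3,p4,p5,p7,p8,p10}.
Refine {p2,p3,p4,p5,p7,p8,p10} on symbol R: members go to different blocks, giving {p4,p5,p7,p8,p10} and {p2,p3}.
Stable partition: {p1,p6,p9} | {p4,p5,p7,p8,p10} | {p2,p3} — 3 equivalence classes.
p10 and p5 lie in the same block of the stable partition, so they are equivalent — no string distinguishes them.

Yes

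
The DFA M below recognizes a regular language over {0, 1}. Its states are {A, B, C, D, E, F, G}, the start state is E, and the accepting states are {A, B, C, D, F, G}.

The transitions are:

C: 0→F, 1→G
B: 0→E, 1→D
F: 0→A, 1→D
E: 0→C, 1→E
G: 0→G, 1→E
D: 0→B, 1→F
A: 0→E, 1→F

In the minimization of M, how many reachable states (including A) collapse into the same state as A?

2

All states are reachable from the start state.
P0 = {A,B,C,D,F,G} | {E}.
Refine {A,B,C,D,F,G} on symbol 0: members go to different blocks, giving {C,D,F,G} and {A,B}.
Refine {C,D,F,G} on symbol 0: members go to different blocks, giving {C,G} and {D,F}.
Split {C,G} by δ(·,0) → {C} and {G}.
The partition is now stable with 5 blocks: {C} | {E} | {A,B} | {D,F} | {G}.
State A belongs to the block {A,B}, which has 2 states.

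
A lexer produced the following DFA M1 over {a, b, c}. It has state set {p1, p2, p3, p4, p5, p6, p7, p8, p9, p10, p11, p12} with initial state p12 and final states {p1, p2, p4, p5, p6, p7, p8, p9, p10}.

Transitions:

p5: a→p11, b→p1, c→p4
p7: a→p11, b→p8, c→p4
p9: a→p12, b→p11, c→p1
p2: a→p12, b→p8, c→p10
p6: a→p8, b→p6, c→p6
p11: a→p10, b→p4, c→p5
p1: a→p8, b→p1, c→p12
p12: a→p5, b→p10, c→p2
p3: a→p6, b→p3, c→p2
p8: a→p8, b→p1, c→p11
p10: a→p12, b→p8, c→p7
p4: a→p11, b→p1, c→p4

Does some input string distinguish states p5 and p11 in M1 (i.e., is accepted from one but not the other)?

States {p3,p6,p9} cannot be reached from the start state, so discard them.
Initial partition by acceptance: {p1,p2,p4,p5,p7,p8,p10} | {p11,p12}.
Split {p1,p2,p4,p5,p7,p8,p10} by δ(·,a) → {p2,p4,p5,p7,p10} and {p1,p8}.
The partition is now stable with 3 blocks: {p2,p4,p5,p7,p10} | {p11,p12} | {p1,p8}.
p5 and p11 end up in different blocks, so they are distinguishable. For instance, the string 'ε' is accepted from only p5.

Yes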